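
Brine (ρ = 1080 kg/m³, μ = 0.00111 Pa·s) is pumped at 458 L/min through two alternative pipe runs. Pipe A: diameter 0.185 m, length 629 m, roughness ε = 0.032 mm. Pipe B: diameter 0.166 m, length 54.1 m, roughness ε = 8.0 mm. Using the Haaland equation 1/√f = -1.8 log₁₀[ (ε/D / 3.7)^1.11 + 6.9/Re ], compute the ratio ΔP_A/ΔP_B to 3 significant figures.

Pipe A: V = Q/A = 0.007633/0.02688 = 0.284 m/s; Re = 5.112e+04; ε/D = 0.000173; Haaland → f = 0.02113; ΔP_A = f(L/D)(ρV²/2) = 3128 Pa.
Pipe B: V = Q/A = 0.007633/0.02164 = 0.3527 m/s; Re = 5.697e+04; ε/D = 0.0482; Haaland → f = 0.07092; ΔP_B = f(L/D)(ρV²/2) = 1553 Pa.
ΔP_A/ΔP_B = 3128/1553 = 2.01.

ΔP_A/ΔP_B ≈ 2.01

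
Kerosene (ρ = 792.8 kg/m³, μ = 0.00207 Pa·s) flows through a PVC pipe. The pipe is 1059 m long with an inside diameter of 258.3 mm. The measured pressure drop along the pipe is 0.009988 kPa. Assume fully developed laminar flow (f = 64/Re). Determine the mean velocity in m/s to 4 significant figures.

For laminar flow, f = 64/Re with Re = ρVD/μ, so Darcy-Weisbach reduces to ΔP = 32μLV/D². Solving for V: V = ΔP·D²/(32μL) = 9.988·(0.2583)²/(32·0.00207·1059) = 0.0095 m/s.
Check: Re = ρVD/μ = 792.8·0.0095·0.2583/0.00207 = 939.8 < 2300, so the laminar assumption holds.

V ≈ 0.009500 m/s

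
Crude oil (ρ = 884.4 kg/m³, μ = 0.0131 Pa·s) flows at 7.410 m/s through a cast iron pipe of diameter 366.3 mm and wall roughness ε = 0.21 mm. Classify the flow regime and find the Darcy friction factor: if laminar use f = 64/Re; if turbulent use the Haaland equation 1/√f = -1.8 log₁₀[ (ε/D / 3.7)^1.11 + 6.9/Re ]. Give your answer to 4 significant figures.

f ≈ 0.01915

Re = ρVD/μ = 884.4·7.41·0.3663/0.0131 = 1.832e+05.
Re > 4000 → turbulent. ε/D = 0.00021/0.3663 = 0.000573; Haaland: 1/√f = -1.8 log₁₀[5.9e-05 + 3.77e-05] = 7.226, so f = 0.01915.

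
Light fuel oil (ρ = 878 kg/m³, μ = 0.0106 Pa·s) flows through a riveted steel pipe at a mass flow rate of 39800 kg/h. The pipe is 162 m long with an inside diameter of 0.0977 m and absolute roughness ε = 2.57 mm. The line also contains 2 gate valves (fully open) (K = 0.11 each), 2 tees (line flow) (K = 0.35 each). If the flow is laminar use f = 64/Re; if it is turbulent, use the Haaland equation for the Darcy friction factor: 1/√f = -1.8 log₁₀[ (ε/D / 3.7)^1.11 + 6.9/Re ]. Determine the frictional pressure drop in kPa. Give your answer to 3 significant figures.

ṁ = 39800 kg/h = 39800/3600 = 11.06 kg/s.
A = πD²/4 = π(0.0977)²/4 = 0.007497 m²; mean velocity V = ṁ/(ρA) = 11.06/(878 · 0.007497) = 1.68 m/s.
Reynolds number Re = ρVD/μ = 878 · 1.68 · 0.0977 / 0.0106 = 1.359e+04.
Re > 4000 → turbulent. Relative roughness ε/D = 0.00257/0.0977 = 0.0263. Haaland: 1/√f = -1.8 log₁₀[(0.0263/3.7)^1.11 + 6.9/1.359e+04] = -1.8 log₁₀[0.00413 + 0.000508] = 4.201, so f = 0.05665.
Total minor-loss coefficient ΣK = 2·0.11 + 2·0.35 = 0.92.
ΔP = [f·L/D + ΣK]·(ρV²/2) = [0.05665·162/0.0977 + 0.92]·(878·1.68²/2) = [93.94 + 0.92]·1238 = 1.175e+05 Pa.
ΔP = 1.175e+05 Pa = 117 kPa.

ΔP ≈ 117 kPa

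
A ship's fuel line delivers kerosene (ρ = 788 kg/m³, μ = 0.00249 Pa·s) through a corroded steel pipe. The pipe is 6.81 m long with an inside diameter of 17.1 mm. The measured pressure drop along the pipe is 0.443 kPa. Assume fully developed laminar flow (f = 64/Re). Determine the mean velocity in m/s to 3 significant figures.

For laminar flow, f = 64/Re with Re = ρVD/μ, so Darcy-Weisbach reduces to ΔP = 32μLV/D². Solving for V: V = ΔP·D²/(32μL) = 443·(0.0171)²/(32·0.00249·6.81) = 0.2387 m/s.
Check: Re = ρVD/μ = 788·0.2387·0.0171/0.00249 = 1292 < 2300, so the laminar assumption holds.

V ≈ 0.239 m/s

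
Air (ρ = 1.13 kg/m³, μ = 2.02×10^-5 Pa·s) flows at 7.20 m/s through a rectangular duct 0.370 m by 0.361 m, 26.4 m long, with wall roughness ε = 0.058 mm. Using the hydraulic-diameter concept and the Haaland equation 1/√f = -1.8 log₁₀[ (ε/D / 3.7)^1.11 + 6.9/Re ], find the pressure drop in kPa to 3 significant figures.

Hydraulic diameter D_h = 4A/P = 4·(0.37·0.361)/(2·(0.37+0.361)) = 0.5343/1.462 = 0.3654 m.
Re = ρVD_h/μ = 1.13·7.2·0.3654/2.02e-05 = 1.472e+05.
ε/D_h = 5.8e-05/0.3654 = 0.000159; Haaland gives 1/√f = -1.8 log₁₀[1.42e-05+4.69e-05] = 7.586, so f = 0.01738.
ΔP = f(L/D_h)(ρV²/2) = 0.01738·26.4/0.3654·29.29 = 36.77 Pa.
ΔP = 0.0368 kPa.

ΔP ≈ 0.0368 kPa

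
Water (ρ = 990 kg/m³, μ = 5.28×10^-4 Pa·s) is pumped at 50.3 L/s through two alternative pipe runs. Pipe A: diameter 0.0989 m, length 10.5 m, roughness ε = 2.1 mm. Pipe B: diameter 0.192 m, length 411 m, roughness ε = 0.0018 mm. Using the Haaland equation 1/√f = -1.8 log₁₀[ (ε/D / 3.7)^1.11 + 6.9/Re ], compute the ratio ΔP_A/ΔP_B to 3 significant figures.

ΔP_A/ΔP_B ≈ 2.77

Pipe A: V = Q/A = 0.0503/0.007682 = 6.548 m/s; Re = 1.214e+06; ε/D = 0.0212; Haaland → f = 0.0499; ΔP_A = f(L/D)(ρV²/2) = 1.124e+05 Pa.
Pipe B: V = Q/A = 0.0503/0.02895 = 1.737 m/s; Re = 6.254e+05; ε/D = 9.37e-06; Haaland → f = 0.01268; ΔP_B = f(L/D)(ρV²/2) = 4.055e+04 Pa.
ΔP_A/ΔP_B = 1.124e+05/4.055e+04 = 2.77.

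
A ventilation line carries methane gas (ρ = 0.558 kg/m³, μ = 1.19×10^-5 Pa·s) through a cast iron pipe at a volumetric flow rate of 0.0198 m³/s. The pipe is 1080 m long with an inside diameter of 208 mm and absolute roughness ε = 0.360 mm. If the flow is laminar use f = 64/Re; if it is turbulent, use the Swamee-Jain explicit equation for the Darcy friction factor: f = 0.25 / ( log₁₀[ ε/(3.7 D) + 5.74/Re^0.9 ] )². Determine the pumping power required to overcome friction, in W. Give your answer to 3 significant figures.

P ≈ 0.377 W

Cross-sectional area A = πD²/4 = π(0.208)²/4 = 0.03398 m²; mean velocity V = Q/A = 0.0198/0.03398 = 0.5827 m/s.
Reynolds number Re = ρVD/μ = 0.558 · 0.5827 · 0.208 / 1.19e-05 = 5683.
Re > 4000 → turbulent. Relative roughness ε/D = 0.00036/0.208 = 0.00173. Swamee-Jain: f = 0.25/(log₁₀[0.00173/3.7 + 5.74/5683^0.9])² = 0.25/(log₁₀[0.000468 + 0.0024])² = 0.25/(-2.543)² = 0.03866.
Darcy-Weisbach: ΔP = f(L/D)(ρV²/2) = 0.03866·(1080/0.208)·(0.558·0.5827²/2) = 0.03866·5192·0.09473 = 19.02 Pa.
Pumping power P = QΔP = 0.0198·19.02 = 0.3766 W = 0.377 W.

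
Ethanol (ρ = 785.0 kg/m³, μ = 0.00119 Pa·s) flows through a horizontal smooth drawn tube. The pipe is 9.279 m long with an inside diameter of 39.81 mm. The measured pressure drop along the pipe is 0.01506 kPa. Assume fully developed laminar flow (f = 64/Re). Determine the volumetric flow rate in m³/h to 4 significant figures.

For laminar flow, f = 64/Re with Re = ρVD/μ, so Darcy-Weisbach reduces to ΔP = 32μLV/D². Solving for V: V = ΔP·D²/(32μL) = 15.06·(0.03981)²/(32·0.00119·9.279) = 0.06755 m/s.
Check: Re = ρVD/μ = 785·0.06755·0.03981/0.00119 = 1774 < 2300, so the laminar assumption holds.
Q = V·A = 0.06755·(π/4·0.03981²) = 8.408e-05 m³/s = 0.3027 m³/h.

Q ≈ 0.3027 m³/h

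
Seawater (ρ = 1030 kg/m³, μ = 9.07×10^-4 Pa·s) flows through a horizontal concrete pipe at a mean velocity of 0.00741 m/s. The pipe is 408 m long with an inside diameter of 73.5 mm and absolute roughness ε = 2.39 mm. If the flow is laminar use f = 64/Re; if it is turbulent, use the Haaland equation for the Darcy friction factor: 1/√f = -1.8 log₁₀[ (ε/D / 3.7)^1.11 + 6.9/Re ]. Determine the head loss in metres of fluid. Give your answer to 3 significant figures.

h_f ≈ 0.00161 m

Reynolds number Re = ρVD/μ = 1030 · 0.00741 · 0.0735 / 0.000907 = 618.5.
Re < 2300 → laminar flow, so f = 64/Re = 64/618.5 = 0.1035 (the turbulent correlation is not needed).
Darcy-Weisbach: ΔP = f(L/D)(ρV²/2) = 0.1035·(408/0.0735)·(1030·0.00741²/2) = 0.1035·5551·0.02828 = 16.24 Pa.
Head loss h_f = ΔP/(ρg) = 16.24/(1030·9.81) = 0.00161 m.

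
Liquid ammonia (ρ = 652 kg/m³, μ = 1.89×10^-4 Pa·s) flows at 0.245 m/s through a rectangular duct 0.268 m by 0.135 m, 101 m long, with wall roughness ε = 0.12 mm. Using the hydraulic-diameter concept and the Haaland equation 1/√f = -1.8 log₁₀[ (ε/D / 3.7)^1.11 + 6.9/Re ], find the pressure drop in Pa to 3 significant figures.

ΔP ≈ 219 Pa

Hydraulic diameter D_h = 4A/P = 4·(0.268·0.135)/(2·(0.268+0.135)) = 0.1447/0.806 = 0.1796 m.
Re = ρVD_h/μ = 652·0.245·0.1796/0.000189 = 1.518e+05.
ε/D_h = 0.00012/0.1796 = 0.000668; Haaland gives 1/√f = -1.8 log₁₀[7e-05+4.55e-05] = 7.088, so f = 0.01991.
ΔP = f(L/D_h)(ρV²/2) = 0.01991·101/0.1796·19.57 = 219.1 Pa.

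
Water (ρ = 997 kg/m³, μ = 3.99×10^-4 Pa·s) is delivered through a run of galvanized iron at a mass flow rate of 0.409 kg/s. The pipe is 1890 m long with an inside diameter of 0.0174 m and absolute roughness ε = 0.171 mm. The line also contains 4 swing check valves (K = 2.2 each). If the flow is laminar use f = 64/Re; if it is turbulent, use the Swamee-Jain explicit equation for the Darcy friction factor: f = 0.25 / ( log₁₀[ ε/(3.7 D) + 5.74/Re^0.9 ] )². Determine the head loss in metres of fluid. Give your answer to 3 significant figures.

A = πD²/4 = π(0.0174)²/4 = 0.0002378 m²; mean velocity V = ṁ/(ρA) = 0.409/(997 · 0.0002378) = 1.725 m/s.
Reynolds number Re = ρVD/μ = 997 · 1.725 · 0.0174 / 0.000399 = 7.501e+04.
Re > 4000 → turbulent. Relative roughness ε/D = 0.000171/0.0174 = 0.00983. Swamee-Jain: f = 0.25/(log₁₀[0.00983/3.7 + 5.74/7.501e+04^0.9])² = 0.25/(log₁₀[0.00266 + 0.000235])² = 0.25/(-2.539)² = 0.03878.
Total minor-loss coefficient ΣK = 4·2.2 = 8.8.
ΔP = [f·L/D + ΣK]·(ρV²/2) = [0.03878·1890/0.0174 + 8.8]·(997·1.725²/2) = [4213 + 8.8]·1484 = 6.263e+06 Pa.
Head loss h_f = ΔP/(ρg) = 6.263e+06/(997·9.81) = 640 m.

h_f ≈ 640 m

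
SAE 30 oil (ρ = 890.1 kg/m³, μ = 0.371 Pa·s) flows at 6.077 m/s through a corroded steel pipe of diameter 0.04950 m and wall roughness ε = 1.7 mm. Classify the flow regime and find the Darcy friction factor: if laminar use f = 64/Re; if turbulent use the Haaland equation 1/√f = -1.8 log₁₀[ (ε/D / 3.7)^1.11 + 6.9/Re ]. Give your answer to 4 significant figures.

f ≈ 0.08868

Re = ρVD/μ = 890.1·6.077·0.0495/0.371 = 721.7.
Re < 2300 → laminar, so f = 64/Re = 0.08868 (roughness is irrelevant in laminar flow).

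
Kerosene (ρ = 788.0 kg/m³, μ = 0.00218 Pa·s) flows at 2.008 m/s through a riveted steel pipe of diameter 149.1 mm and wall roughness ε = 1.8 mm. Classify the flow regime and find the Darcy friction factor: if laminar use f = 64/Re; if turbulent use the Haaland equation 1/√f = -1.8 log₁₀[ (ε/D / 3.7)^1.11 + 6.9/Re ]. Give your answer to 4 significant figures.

f ≈ 0.04098

Re = ρVD/μ = 788·2.008·0.1491/0.00218 = 1.082e+05.
Re > 4000 → turbulent. ε/D = 0.0018/0.1491 = 0.0121; Haaland: 1/√f = -1.8 log₁₀[0.00174 + 6.38e-05] = 4.94, so f = 0.04098.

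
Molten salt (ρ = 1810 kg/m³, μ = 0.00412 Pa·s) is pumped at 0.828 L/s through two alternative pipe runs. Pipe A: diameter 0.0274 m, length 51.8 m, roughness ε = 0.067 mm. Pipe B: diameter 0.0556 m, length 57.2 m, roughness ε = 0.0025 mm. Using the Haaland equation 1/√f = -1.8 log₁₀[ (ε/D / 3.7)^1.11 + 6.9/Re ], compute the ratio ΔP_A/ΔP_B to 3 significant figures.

ΔP_A/ΔP_B ≈ 29.7

Pipe A: V = Q/A = 0.000828/0.0005896 = 1.404 m/s; Re = 1.69e+04; ε/D = 0.00245; Haaland → f = 0.03105; ΔP_A = f(L/D)(ρV²/2) = 1.048e+05 Pa.
Pipe B: V = Q/A = 0.000828/0.002428 = 0.341 m/s; Re = 8330; ε/D = 4.5e-05; Haaland → f = 0.03254; ΔP_B = f(L/D)(ρV²/2) = 3523 Pa.
ΔP_A/ΔP_B = 1.048e+05/3523 = 29.7.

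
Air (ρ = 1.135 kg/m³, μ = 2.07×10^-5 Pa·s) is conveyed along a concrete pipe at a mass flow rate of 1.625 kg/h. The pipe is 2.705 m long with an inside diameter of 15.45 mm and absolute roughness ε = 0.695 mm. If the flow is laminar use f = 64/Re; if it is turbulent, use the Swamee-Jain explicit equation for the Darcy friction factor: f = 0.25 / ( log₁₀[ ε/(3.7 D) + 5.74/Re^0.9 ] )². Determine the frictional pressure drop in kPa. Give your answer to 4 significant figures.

ΔP ≈ 0.01592 kPa

ṁ = 1.625 kg/h = 1.625/3600 = 0.0004514 kg/s.
A = πD²/4 = π(0.01545)²/4 = 0.0001875 m²; mean velocity V = ṁ/(ρA) = 0.0004514/(1.135 · 0.0001875) = 2.121 m/s.
Reynolds number Re = ρVD/μ = 1.135 · 2.121 · 0.01545 / 2.07e-05 = 1797.
Re < 2300 → laminar flow, so f = 64/Re = 64/1797 = 0.03561 (the turbulent correlation is not needed).
Darcy-Weisbach: ΔP = f(L/D)(ρV²/2) = 0.03561·(2.705/0.01545)·(1.135·2.121²/2) = 0.03561·175.1·2.554 = 15.92 Pa.
ΔP = 15.92 Pa = 0.01592 kPa.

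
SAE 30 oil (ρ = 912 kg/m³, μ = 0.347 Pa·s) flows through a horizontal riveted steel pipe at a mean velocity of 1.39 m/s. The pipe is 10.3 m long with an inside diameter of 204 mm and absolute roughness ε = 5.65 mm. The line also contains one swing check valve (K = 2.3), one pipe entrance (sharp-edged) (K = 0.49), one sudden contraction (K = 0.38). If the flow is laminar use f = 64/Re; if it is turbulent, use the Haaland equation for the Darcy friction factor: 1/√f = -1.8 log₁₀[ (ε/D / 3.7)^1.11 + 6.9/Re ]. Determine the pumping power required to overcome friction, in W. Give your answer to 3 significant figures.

Reynolds number Re = ρVD/μ = 912 · 1.39 · 0.204 / 0.347 = 745.3.
Re < 2300 → laminar flow, so f = 64/Re = 64/745.3 = 0.08588 (the turbulent correlation is not needed).
Total minor-loss coefficient ΣK = 1·2.3 + 1·0.49 + 1·0.38 = 3.17.
ΔP = [f·L/D + ΣK]·(ρV²/2) = [0.08588·10.3/0.204 + 3.17]·(912·1.39²/2) = [4.336 + 3.17]·881 = 6613 Pa.
Q = V·A = 1.39·0.03269 = 0.04543 m³/s.
Pumping power P = QΔP = 0.04543·6613 = 300.4 W = 300 W.

P ≈ 300 W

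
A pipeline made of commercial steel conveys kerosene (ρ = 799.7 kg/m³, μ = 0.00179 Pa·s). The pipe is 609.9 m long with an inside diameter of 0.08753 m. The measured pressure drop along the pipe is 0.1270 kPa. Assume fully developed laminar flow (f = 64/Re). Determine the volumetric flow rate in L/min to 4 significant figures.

Q ≈ 10.06 L/min

For laminar flow, f = 64/Re with Re = ρVD/μ, so Darcy-Weisbach reduces to ΔP = 32μLV/D². Solving for V: V = ΔP·D²/(32μL) = 127·(0.08753)²/(32·0.00179·609.9) = 0.02785 m/s.
Check: Re = ρVD/μ = 799.7·0.02785·0.08753/0.00179 = 1089 < 2300, so the laminar assumption holds.
Q = V·A = 0.02785·(π/4·0.08753²) = 0.0001676 m³/s = 10.06 L/min.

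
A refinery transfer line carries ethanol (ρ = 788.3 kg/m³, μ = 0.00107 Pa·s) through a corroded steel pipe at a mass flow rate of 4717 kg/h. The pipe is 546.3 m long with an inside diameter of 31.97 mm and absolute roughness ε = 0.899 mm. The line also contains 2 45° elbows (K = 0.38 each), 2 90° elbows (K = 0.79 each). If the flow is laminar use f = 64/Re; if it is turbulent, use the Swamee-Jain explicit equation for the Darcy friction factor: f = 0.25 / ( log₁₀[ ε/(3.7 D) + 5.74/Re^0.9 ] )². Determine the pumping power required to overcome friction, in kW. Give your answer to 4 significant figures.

ṁ = 4717 kg/h = 4717/3600 = 1.31 kg/s.
A = πD²/4 = π(0.03197)²/4 = 0.0008027 m²; mean velocity V = ṁ/(ρA) = 1.31/(788.3 · 0.0008027) = 2.071 m/s.
Reynolds number Re = ρVD/μ = 788.3 · 2.071 · 0.03197 / 0.00107 = 4.877e+04.
Re > 4000 → turbulent. Relative roughness ε/D = 0.000899/0.03197 = 0.0281. Swamee-Jain: f = 0.25/(log₁₀[0.0281/3.7 + 5.74/4.877e+04^0.9])² = 0.25/(log₁₀[0.0076 + 0.000346])² = 0.25/(-2.1)² = 0.0567.
Total minor-loss coefficient ΣK = 2·0.38 + 2·0.79 = 2.34.
ΔP = [f·L/D + ΣK]·(ρV²/2) = [0.0567·546.3/0.03197 + 2.34]·(788.3·2.071²/2) = [968.9 + 2.34]·1690 = 1.641e+06 Pa.
Q = ṁ/ρ = 1.31/788.3 = 0.001662 m³/s.
Pumping power P = QΔP = 0.001662·1.641e+06 = 2727.9 W = 2.728 kW.

P ≈ 2.728 kW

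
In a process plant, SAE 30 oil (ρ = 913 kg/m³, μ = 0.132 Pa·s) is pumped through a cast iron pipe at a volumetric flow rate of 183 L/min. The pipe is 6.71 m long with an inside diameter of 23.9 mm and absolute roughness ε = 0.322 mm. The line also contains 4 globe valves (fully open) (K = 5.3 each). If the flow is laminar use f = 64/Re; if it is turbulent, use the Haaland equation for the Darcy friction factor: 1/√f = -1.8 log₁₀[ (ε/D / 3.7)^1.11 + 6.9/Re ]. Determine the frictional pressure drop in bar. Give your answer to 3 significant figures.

ΔP ≈ 7.85 bar

Q = 183 L/min = 183/60000 = 0.00305 m³/s.
Cross-sectional area A = πD²/4 = π(0.0239)²/4 = 0.0004486 m²; mean velocity V = Q/A = 0.00305/0.0004486 = 6.799 m/s.
Reynolds number Re = ρVD/μ = 913 · 6.799 · 0.0239 / 0.132 = 1124.
Re < 2300 → laminar flow, so f = 64/Re = 64/1124 = 0.05695 (the turbulent correlation is not needed).
Total minor-loss coefficient ΣK = 4·5.3 = 21.2.
ΔP = [f·L/D + ΣK]·(ρV²/2) = [0.05695·6.71/0.0239 + 21.2]·(913·6.799²/2) = [15.99 + 21.2]·2.11e+04 = 7.846e+05 Pa.
ΔP = 7.846e+05 Pa = 7.85 bar.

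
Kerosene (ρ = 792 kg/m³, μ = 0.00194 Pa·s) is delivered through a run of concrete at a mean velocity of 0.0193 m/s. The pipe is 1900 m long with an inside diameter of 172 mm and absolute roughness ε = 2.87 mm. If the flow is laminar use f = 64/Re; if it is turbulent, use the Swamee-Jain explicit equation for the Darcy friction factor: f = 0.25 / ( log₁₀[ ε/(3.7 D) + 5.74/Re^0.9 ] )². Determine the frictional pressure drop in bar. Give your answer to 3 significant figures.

ΔP ≈ 7.69×10^-4 bar

Reynolds number Re = ρVD/μ = 792 · 0.0193 · 0.172 / 0.00194 = 1355.
Re < 2300 → laminar flow, so f = 64/Re = 64/1355 = 0.04722 (the turbulent correlation is not needed).
Darcy-Weisbach: ΔP = f(L/D)(ρV²/2) = 0.04722·(1900/0.172)·(792·0.0193²/2) = 0.04722·1.105e+04·0.1475 = 76.95 Pa.
ΔP = 76.95 Pa = 7.69×10^-4 bar.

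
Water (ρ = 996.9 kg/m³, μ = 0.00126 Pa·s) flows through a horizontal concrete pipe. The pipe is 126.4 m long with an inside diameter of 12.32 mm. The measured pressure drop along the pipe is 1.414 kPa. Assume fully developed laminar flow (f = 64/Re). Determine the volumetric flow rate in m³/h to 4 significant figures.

For laminar flow, f = 64/Re with Re = ρVD/μ, so Darcy-Weisbach reduces to ΔP = 32μLV/D². Solving for V: V = ΔP·D²/(32μL) = 1414·(0.01232)²/(32·0.00126·126.4) = 0.04211 m/s.
Check: Re = ρVD/μ = 996.9·0.04211·0.01232/0.00126 = 410.5 < 2300, so the laminar assumption holds.
Q = V·A = 0.04211·(π/4·0.01232²) = 5.02e-06 m³/s = 0.01807 m³/h.

Q ≈ 0.01807 m³/h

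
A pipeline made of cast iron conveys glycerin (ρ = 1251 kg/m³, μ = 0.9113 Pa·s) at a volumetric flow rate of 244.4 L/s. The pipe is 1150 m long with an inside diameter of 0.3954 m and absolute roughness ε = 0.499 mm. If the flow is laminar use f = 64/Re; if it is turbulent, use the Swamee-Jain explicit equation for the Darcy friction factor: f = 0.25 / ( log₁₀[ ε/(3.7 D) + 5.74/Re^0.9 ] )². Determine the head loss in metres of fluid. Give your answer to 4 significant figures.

Q = 244.4 L/s = 244.4/1000 = 0.2444 m³/s.
Cross-sectional area A = πD²/4 = π(0.3954)²/4 = 0.1228 m²; mean velocity V = Q/A = 0.2444/0.1228 = 1.99 m/s.
Reynolds number Re = ρVD/μ = 1251 · 1.99 · 0.3954 / 0.911 = 1080.
Re < 2300 → laminar flow, so f = 64/Re = 64/1080 = 0.05924 (the turbulent correlation is not needed).
Darcy-Weisbach: ΔP = f(L/D)(ρV²/2) = 0.05924·(1150/0.3954)·(1251·1.99²/2) = 0.05924·2908·2478 = 4.269e+05 Pa.
Head loss h_f = ΔP/(ρg) = 4.269e+05/(1251·9.81) = 34.79 m.

h_f ≈ 34.79 m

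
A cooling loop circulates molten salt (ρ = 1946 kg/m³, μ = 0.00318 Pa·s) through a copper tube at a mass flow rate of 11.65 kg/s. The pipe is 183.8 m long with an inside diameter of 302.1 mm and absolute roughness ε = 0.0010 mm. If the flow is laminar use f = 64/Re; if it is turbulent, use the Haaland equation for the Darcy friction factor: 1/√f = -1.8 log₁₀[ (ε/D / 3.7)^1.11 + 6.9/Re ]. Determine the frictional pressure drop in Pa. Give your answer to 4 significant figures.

ΔP ≈ 113.6 Pa

A = πD²/4 = π(0.3021)²/4 = 0.07168 m²; mean velocity V = ṁ/(ρA) = 11.65/(1946 · 0.07168) = 0.08352 m/s.
Reynolds number Re = ρVD/μ = 1946 · 0.08352 · 0.3021 / 0.00318 = 1.544e+04.
Re > 4000 → turbulent. Relative roughness ε/D = 1e-06/0.3021 = 3.31e-06. Haaland: 1/√f = -1.8 log₁₀[(3.31e-06/3.7)^1.11 + 6.9/1.544e+04] = -1.8 log₁₀[1.93e-07 + 0.000447] = 6.029, so f = 0.02751.
Darcy-Weisbach: ΔP = f(L/D)(ρV²/2) = 0.02751·(183.8/0.3021)·(1946·0.08352²/2) = 0.02751·608.4·6.787 = 113.6 Pa.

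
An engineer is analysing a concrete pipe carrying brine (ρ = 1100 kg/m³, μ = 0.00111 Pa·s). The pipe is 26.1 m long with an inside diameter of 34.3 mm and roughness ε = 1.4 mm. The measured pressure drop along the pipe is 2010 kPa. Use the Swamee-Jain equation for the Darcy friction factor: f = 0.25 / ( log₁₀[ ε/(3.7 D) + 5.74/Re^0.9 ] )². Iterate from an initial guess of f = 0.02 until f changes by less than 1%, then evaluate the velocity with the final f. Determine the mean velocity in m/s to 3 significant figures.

Rearranging Darcy-Weisbach: V = √(2·ΔP·D/(f·L·ρ)). With ε/D = 0.0014/0.0343 = 0.0408, iterate starting from f = 0.02:
  f = 0.02 → V = √(2·2.01e+06·0.0343/(0.02·26.1·1100)) = 15.5 m/s; Re = ρVD/μ = 5.267e+05; f → 0.06536
  f = 0.06536 → V = 8.572 m/s; Re = 2.914e+05; f → 0.06543
Converged (Δf/f < 1%). With the final f = 0.06543: V = √(2·2.01e+06·0.0343/(0.06543·26.1·1100)) = 8.567 m/s.

V ≈ 8.57 m/s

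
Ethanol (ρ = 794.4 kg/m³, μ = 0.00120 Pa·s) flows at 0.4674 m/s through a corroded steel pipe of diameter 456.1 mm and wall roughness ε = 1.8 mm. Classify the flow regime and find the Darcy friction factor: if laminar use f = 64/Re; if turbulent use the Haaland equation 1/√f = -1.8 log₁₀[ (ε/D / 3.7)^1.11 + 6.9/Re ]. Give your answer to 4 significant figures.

f ≈ 0.02907

Re = ρVD/μ = 794.4·0.4674·0.4561/0.0012 = 1.411e+05.
Re > 4000 → turbulent. ε/D = 0.0018/0.4561 = 0.00395; Haaland: 1/√f = -1.8 log₁₀[0.000502 + 4.89e-05] = 5.865, so f = 0.02907.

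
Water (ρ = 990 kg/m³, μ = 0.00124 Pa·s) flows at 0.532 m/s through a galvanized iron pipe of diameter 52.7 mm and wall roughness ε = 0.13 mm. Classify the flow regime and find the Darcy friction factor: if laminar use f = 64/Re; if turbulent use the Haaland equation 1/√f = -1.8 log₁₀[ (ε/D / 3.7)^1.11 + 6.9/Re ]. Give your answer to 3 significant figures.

Re = ρVD/μ = 990·0.532·0.0527/0.00124 = 2.238e+04.
Re > 4000 → turbulent. ε/D = 0.00013/0.0527 = 0.00247; Haaland: 1/√f = -1.8 log₁₀[0.000298 + 0.000308] = 5.791, so f = 0.02982.

f ≈ 0.0298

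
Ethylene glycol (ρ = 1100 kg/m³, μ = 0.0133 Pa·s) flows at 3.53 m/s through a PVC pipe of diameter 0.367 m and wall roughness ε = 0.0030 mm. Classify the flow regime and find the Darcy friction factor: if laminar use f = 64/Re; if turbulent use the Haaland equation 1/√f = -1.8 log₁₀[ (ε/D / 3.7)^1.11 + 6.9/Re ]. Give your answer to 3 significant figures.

Re = ρVD/μ = 1100·3.53·0.367/0.0133 = 1.071e+05.
Re > 4000 → turbulent. ε/D = 3e-06/0.367 = 8.17e-06; Haaland: 1/√f = -1.8 log₁₀[5.27e-07 + 6.44e-05] = 7.538, so f = 0.0176.

f ≈ 0.0176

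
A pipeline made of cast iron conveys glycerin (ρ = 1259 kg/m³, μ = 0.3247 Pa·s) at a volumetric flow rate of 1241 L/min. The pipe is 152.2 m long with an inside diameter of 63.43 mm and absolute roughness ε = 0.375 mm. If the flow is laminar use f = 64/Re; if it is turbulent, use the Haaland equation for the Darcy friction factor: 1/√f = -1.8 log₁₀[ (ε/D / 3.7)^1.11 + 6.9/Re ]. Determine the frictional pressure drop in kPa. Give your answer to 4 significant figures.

ΔP ≈ 2573 kPa

Q = 1241 L/min = 1241/60000 = 0.02068 m³/s.
Cross-sectional area A = πD²/4 = π(0.06343)²/4 = 0.00316 m²; mean velocity V = Q/A = 0.02068/0.00316 = 6.545 m/s.
Reynolds number Re = ρVD/μ = 1259 · 6.545 · 0.06343 / 0.325 = 1610.
Re < 2300 → laminar flow, so f = 64/Re = 64/1610 = 0.03976 (the turbulent correlation is not needed).
Darcy-Weisbach: ΔP = f(L/D)(ρV²/2) = 0.03976·(152.2/0.06343)·(1259·6.545²/2) = 0.03976·2399·2.697e+04 = 2.573e+06 Pa.
ΔP = 2.573e+06 Pa = 2573 kPa.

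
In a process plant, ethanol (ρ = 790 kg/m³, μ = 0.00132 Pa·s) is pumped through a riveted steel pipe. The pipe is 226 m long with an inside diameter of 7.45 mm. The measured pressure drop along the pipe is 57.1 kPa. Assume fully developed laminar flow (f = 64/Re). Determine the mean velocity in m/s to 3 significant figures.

V ≈ 0.332 m/s

For laminar flow, f = 64/Re with Re = ρVD/μ, so Darcy-Weisbach reduces to ΔP = 32μLV/D². Solving for V: V = ΔP·D²/(32μL) = 5.71e+04·(0.00745)²/(32·0.00132·226) = 0.332 m/s.
Check: Re = ρVD/μ = 790·0.332·0.00745/0.00132 = 1480 < 2300, so the laminar assumption holds.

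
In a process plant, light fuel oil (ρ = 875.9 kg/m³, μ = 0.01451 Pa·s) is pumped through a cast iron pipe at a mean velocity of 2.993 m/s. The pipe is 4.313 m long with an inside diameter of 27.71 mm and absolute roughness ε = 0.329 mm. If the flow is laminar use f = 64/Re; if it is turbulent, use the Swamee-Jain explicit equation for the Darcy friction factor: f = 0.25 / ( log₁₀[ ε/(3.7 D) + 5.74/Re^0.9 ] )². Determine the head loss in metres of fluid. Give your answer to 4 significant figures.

h_f ≈ 3.574 m

Reynolds number Re = ρVD/μ = 875.9 · 2.993 · 0.02771 / 0.0145 = 5006.
Re > 4000 → turbulent. Relative roughness ε/D = 0.000329/0.02771 = 0.0119. Swamee-Jain: f = 0.25/(log₁₀[0.0119/3.7 + 5.74/5006^0.9])² = 0.25/(log₁₀[0.00321 + 0.00269])² = 0.25/(-2.229)² = 0.0503.
Darcy-Weisbach: ΔP = f(L/D)(ρV²/2) = 0.0503·(4.313/0.02771)·(875.9·2.993²/2) = 0.0503·155.6·3923 = 3.071e+04 Pa.
Head loss h_f = ΔP/(ρg) = 3.071e+04/(875.9·9.81) = 3.574 m.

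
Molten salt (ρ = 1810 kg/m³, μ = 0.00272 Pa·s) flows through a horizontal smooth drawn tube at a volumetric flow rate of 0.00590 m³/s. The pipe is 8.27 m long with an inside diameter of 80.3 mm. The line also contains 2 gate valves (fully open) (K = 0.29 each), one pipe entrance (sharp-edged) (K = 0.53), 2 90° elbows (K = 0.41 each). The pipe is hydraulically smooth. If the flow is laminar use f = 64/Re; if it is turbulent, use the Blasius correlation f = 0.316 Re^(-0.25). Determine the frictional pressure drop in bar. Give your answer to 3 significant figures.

ΔP ≈ 0.0490 bar

Cross-sectional area A = πD²/4 = π(0.0803)²/4 = 0.005064 m²; mean velocity V = Q/A = 0.0059/0.005064 = 1.165 m/s.
Reynolds number Re = ρVD/μ = 1810 · 1.165 · 0.0803 / 0.00272 = 6.225e+04.
Re > 4000 → turbulent. Smooth-pipe (Blasius): f = 0.316 Re^(-0.25) = 0.316/(6.225e+04)^0.25 = 0.02001.
Total minor-loss coefficient ΣK = 2·0.29 + 1·0.53 + 2·0.41 = 1.93.
ΔP = [f·L/D + ΣK]·(ρV²/2) = [0.02001·8.27/0.0803 + 1.93]·(1810·1.165²/2) = [2.06 + 1.93]·1228 = 4901 Pa.
ΔP = 4901 Pa = 0.0490 bar.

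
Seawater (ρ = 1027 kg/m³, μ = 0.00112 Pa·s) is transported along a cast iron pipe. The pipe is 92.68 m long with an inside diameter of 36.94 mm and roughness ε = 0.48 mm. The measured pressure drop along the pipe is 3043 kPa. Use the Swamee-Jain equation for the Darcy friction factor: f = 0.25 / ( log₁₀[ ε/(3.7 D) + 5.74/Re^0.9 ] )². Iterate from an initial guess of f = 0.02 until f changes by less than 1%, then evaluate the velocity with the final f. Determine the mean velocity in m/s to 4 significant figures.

V ≈ 7.515 m/s

Rearranging Darcy-Weisbach: V = √(2·ΔP·D/(f·L·ρ)). With ε/D = 0.00048/0.03694 = 0.013, iterate starting from f = 0.02:
  f = 0.02 → V = √(2·3.043e+06·0.03694/(0.02·92.68·1027)) = 10.87 m/s; Re = ρVD/μ = 3.681e+05; f → 0.04173
  f = 0.04173 → V = 7.523 m/s; Re = 2.548e+05; f → 0.04182
Converged (Δf/f < 1%). With the final f = 0.04182: V = √(2·3.043e+06·0.03694/(0.04182·92.68·1027)) = 7.515 m/s.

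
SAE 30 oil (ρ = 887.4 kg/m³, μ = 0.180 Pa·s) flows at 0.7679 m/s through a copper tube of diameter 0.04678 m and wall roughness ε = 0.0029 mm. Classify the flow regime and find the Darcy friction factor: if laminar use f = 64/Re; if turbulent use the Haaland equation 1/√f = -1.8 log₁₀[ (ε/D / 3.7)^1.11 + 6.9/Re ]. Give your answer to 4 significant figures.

Re = ρVD/μ = 887.4·0.7679·0.04678/0.18 = 177.1.
Re < 2300 → laminar, so f = 64/Re = 0.3614 (roughness is irrelevant in laminar flow).

f ≈ 0.3614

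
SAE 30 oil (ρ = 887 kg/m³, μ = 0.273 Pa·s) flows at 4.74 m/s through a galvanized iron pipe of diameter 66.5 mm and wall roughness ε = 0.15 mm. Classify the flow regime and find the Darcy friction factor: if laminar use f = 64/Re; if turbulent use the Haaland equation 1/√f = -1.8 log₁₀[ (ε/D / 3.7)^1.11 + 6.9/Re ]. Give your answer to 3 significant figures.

f ≈ 0.0625

Re = ρVD/μ = 887·4.74·0.0665/0.273 = 1024.
Re < 2300 → laminar, so f = 64/Re = 0.06249 (roughness is irrelevant in laminar flow).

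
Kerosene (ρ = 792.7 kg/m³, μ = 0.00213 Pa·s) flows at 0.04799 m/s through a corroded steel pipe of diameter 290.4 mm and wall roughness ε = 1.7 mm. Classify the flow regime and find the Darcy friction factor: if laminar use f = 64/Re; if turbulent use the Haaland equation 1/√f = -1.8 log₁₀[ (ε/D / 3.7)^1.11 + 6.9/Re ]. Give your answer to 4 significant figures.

Re = ρVD/μ = 792.7·0.04799·0.2904/0.00213 = 5187.
Re > 4000 → turbulent. ε/D = 0.0017/0.2904 = 0.00585; Haaland: 1/√f = -1.8 log₁₀[0.000778 + 0.00133] = 4.817, so f = 0.0431.

f ≈ 0.04310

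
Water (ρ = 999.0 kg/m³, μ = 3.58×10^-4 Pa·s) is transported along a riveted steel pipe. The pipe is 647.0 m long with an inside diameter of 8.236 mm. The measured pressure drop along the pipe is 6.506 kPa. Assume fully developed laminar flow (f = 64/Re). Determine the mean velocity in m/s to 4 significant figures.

V ≈ 0.05954 m/s

For laminar flow, f = 64/Re with Re = ρVD/μ, so Darcy-Weisbach reduces to ΔP = 32μLV/D². Solving for V: V = ΔP·D²/(32μL) = 6506·(0.008236)²/(32·0.000358·647) = 0.05954 m/s.
Check: Re = ρVD/μ = 999·0.05954·0.008236/0.000358 = 1368 < 2300, so the laminar assumption holds.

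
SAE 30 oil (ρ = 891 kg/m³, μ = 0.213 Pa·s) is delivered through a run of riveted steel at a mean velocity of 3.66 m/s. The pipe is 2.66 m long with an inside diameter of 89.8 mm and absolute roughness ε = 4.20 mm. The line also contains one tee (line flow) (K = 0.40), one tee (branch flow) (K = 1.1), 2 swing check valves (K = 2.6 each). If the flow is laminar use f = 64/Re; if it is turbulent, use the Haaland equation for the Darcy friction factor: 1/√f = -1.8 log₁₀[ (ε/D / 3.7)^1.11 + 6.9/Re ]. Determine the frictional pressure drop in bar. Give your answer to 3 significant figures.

Reynolds number Re = ρVD/μ = 891 · 3.66 · 0.0898 / 0.213 = 1375.
Re < 2300 → laminar flow, so f = 64/Re = 64/1375 = 0.04655 (the turbulent correlation is not needed).
Total minor-loss coefficient ΣK = 1·0.4 + 1·1.1 + 2·2.6 = 6.7.
ΔP = [f·L/D + ΣK]·(ρV²/2) = [0.04655·2.66/0.0898 + 6.7]·(891·3.66²/2) = [1.379 + 6.7]·5968 = 4.821e+04 Pa.
ΔP = 4.821e+04 Pa = 0.482 bar.

ΔP ≈ 0.482 bar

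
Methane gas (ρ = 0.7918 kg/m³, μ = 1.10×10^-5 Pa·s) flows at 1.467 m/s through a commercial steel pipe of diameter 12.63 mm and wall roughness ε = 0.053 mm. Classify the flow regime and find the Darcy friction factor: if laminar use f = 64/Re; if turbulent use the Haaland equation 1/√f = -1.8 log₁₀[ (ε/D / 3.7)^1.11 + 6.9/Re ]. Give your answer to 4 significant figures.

Re = ρVD/μ = 0.7918·1.467·0.01263/1.1e-05 = 1334.
Re < 2300 → laminar, so f = 64/Re = 0.04799 (roughness is irrelevant in laminar flow).

f ≈ 0.04799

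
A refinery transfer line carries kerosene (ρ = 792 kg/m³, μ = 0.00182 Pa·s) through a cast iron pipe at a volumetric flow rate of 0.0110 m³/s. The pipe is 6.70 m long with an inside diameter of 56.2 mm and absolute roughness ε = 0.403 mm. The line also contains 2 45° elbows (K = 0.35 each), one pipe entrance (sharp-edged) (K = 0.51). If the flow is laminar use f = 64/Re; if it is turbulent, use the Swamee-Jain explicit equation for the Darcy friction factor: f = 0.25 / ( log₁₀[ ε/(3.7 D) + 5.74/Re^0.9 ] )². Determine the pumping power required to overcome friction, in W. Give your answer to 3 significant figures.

P ≈ 460 W

Cross-sectional area A = πD²/4 = π(0.0562)²/4 = 0.002481 m²; mean velocity V = Q/A = 0.011/0.002481 = 4.434 m/s.
Reynolds number Re = ρVD/μ = 792 · 4.434 · 0.0562 / 0.00182 = 1.084e+05.
Re > 4000 → turbulent. Relative roughness ε/D = 0.000403/0.0562 = 0.00717. Swamee-Jain: f = 0.25/(log₁₀[0.00717/3.7 + 5.74/1.084e+05^0.9])² = 0.25/(log₁₀[0.00194 + 0.000169])² = 0.25/(-2.676)² = 0.0349.
Total minor-loss coefficient ΣK = 2·0.35 + 1·0.51 = 1.21.
ΔP = [f·L/D + ΣK]·(ρV²/2) = [0.0349·6.7/0.0562 + 1.21]·(792·4.434²/2) = [4.161 + 1.21]·7787 = 4.182e+04 Pa.
Pumping power P = QΔP = 0.011·4.182e+04 = 460.0 W = 460 W.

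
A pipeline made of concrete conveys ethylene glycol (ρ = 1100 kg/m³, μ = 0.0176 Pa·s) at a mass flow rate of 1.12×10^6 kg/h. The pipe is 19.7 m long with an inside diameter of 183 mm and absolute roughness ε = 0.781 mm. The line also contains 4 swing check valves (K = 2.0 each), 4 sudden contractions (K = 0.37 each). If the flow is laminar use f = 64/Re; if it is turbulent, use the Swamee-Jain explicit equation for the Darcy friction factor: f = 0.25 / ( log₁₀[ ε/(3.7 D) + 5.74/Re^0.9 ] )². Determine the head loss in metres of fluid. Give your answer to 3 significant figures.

ṁ = 1.12×10^6 kg/h = 1.12×10^6/3600 = 311.1 kg/s.
A = πD²/4 = π(0.183)²/4 = 0.0263 m²; mean velocity V = ṁ/(ρA) = 311.1/(1100 · 0.0263) = 10.75 m/s.
Reynolds number Re = ρVD/μ = 1100 · 10.75 · 0.183 / 0.0176 = 1.23e+05.
Re > 4000 → turbulent. Relative roughness ε/D = 0.000781/0.183 = 0.00427. Swamee-Jain: f = 0.25/(log₁₀[0.00427/3.7 + 5.74/1.23e+05^0.9])² = 0.25/(log₁₀[0.00115 + 0.000151])² = 0.25/(-2.885)² = 0.03004.
Total minor-loss coefficient ΣK = 4·2 + 4·0.37 = 9.48.
ΔP = [f·L/D + ΣK]·(ρV²/2) = [0.03004·19.7/0.183 + 9.48]·(1100·10.75²/2) = [3.234 + 9.48]·6.36e+04 = 8.086e+05 Pa.
Head loss h_f = ΔP/(ρg) = 8.086e+05/(1100·9.81) = 74.9 m.

h_f ≈ 74.9 m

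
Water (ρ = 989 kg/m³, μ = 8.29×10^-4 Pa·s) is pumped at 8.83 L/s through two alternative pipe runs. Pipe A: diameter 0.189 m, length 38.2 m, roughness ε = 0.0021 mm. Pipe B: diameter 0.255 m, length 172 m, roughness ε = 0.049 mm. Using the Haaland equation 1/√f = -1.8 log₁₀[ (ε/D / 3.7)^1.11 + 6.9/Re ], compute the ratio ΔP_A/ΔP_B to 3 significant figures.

Pipe A: V = Q/A = 0.00883/0.02806 = 0.3147 m/s; Re = 7.097e+04; ε/D = 1.11e-05; Haaland → f = 0.0192; ΔP_A = f(L/D)(ρV²/2) = 190.1 Pa.
Pipe B: V = Q/A = 0.00883/0.05107 = 0.1729 m/s; Re = 5.26e+04; ε/D = 0.000192; Haaland → f = 0.02107; ΔP_B = f(L/D)(ρV²/2) = 210.1 Pa.
ΔP_A/ΔP_B = 190.1/210.1 = 0.905.

ΔP_A/ΔP_B ≈ 0.905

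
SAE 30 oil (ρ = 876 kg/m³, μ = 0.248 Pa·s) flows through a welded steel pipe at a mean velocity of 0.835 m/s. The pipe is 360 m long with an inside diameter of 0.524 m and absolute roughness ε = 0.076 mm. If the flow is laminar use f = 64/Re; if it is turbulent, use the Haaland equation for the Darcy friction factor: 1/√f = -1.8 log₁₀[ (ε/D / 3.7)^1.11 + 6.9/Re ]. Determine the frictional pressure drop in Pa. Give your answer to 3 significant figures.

Reynolds number Re = ρVD/μ = 876 · 0.835 · 0.524 / 0.248 = 1546.
Re < 2300 → laminar flow, so f = 64/Re = 64/1546 = 0.04141 (the turbulent correlation is not needed).
Darcy-Weisbach: ΔP = f(L/D)(ρV²/2) = 0.04141·(360/0.524)·(876·0.835²/2) = 0.04141·687·305.4 = 8688 Pa.

ΔP ≈ 8690 Pa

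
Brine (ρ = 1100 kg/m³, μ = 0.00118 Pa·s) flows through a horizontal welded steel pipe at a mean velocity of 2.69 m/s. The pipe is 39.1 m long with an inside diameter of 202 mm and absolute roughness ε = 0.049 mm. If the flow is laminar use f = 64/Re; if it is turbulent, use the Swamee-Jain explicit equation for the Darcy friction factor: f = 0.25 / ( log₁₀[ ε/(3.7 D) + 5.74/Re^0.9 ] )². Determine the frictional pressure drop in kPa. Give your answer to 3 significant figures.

ΔP ≈ 12.2 kPa

Reynolds number Re = ρVD/μ = 1100 · 2.69 · 0.202 / 0.00118 = 5.065e+05.
Re > 4000 → turbulent. Relative roughness ε/D = 4.9e-05/0.202 = 0.000243. Swamee-Jain: f = 0.25/(log₁₀[0.000243/3.7 + 5.74/5.065e+05^0.9])² = 0.25/(log₁₀[6.56e-05 + 4.21e-05])² = 0.25/(-3.968)² = 0.01588.
Darcy-Weisbach: ΔP = f(L/D)(ρV²/2) = 0.01588·(39.1/0.202)·(1100·2.69²/2) = 0.01588·193.6·3980 = 1.223e+04 Pa.
ΔP = 1.223e+04 Pa = 12.2 kPa.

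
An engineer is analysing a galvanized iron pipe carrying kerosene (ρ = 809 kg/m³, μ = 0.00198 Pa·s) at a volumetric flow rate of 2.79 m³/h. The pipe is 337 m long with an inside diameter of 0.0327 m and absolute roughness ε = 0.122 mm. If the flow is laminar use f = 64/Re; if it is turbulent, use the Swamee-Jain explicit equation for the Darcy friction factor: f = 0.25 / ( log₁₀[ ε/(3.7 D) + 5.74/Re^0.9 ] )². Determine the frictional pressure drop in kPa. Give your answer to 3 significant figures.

ΔP ≈ 126 kPa

Q = 2.79 m³/h = 2.79/3600 = 0.000775 m³/s.
Cross-sectional area A = πD²/4 = π(0.0327)²/4 = 0.0008398 m²; mean velocity V = Q/A = 0.000775/0.0008398 = 0.9228 m/s.
Reynolds number Re = ρVD/μ = 809 · 0.9228 · 0.0327 / 0.00198 = 1.233e+04.
Re > 4000 → turbulent. Relative roughness ε/D = 0.000122/0.0327 = 0.00373. Swamee-Jain: f = 0.25/(log₁₀[0.00373/3.7 + 5.74/1.233e+04^0.9])² = 0.25/(log₁₀[0.00101 + 0.00119])² = 0.25/(-2.657)² = 0.03541.
Darcy-Weisbach: ΔP = f(L/D)(ρV²/2) = 0.03541·(337/0.0327)·(809·0.9228²/2) = 0.03541·1.031e+04·344.5 = 1.257e+05 Pa.
ΔP = 1.257e+05 Pa = 126 kPa.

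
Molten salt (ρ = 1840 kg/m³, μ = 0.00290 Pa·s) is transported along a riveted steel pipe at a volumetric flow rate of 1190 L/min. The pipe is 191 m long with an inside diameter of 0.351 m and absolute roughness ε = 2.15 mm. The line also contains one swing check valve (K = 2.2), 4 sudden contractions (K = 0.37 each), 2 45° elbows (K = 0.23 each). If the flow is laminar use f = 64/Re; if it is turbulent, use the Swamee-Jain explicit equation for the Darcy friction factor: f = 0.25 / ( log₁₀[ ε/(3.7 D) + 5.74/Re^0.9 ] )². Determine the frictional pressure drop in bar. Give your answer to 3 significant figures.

Q = 1190 L/min = 1190/60000 = 0.01983 m³/s.
Cross-sectional area A = πD²/4 = π(0.351)²/4 = 0.09676 m²; mean velocity V = Q/A = 0.01983/0.09676 = 0.205 m/s.
Reynolds number Re = ρVD/μ = 1840 · 0.205 · 0.351 / 0.0029 = 4.565e+04.
Re > 4000 → turbulent. Relative roughness ε/D = 0.00215/0.351 = 0.00613. Swamee-Jain: f = 0.25/(log₁₀[0.00613/3.7 + 5.74/4.565e+04^0.9])² = 0.25/(log₁₀[0.00166 + 0.000368])² = 0.25/(-2.694)² = 0.03445.
Total minor-loss coefficient ΣK = 1·2.2 + 4·0.37 + 2·0.23 = 4.14.
ΔP = [f·L/D + ΣK]·(ρV²/2) = [0.03445·191/0.351 + 4.14]·(1840·0.205²/2) = [18.74 + 4.14]·38.65 = 884.5 Pa.
ΔP = 884.5 Pa = 0.00885 bar.

ΔP ≈ 0.00885 bar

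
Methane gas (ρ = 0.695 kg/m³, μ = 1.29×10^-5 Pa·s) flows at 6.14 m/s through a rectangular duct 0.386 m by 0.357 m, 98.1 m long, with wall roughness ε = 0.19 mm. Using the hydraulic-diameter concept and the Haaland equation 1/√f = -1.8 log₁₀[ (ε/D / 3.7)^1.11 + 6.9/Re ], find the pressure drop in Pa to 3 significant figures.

ΔP ≈ 68.0 Pa

Hydraulic diameter D_h = 4A/P = 4·(0.386·0.357)/(2·(0.386+0.357)) = 0.5512/1.486 = 0.3709 m.
Re = ρVD_h/μ = 0.695·6.14·0.3709/1.29e-05 = 1.227e+05.
ε/D_h = 0.00019/0.3709 = 0.000512; Haaland gives 1/√f = -1.8 log₁₀[5.21e-05+5.62e-05] = 7.137, so f = 0.01963.
ΔP = f(L/D_h)(ρV²/2) = 0.01963·98.1/0.3709·13.1 = 68.01 Pa.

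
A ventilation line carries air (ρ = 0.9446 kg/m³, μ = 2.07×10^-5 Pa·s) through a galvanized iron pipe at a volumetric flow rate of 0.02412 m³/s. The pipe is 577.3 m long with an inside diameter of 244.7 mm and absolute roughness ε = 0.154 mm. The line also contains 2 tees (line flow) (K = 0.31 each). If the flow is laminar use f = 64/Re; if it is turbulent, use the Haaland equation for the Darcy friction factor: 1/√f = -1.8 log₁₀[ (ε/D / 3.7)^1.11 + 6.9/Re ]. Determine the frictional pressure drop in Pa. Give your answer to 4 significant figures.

ΔP ≈ 10.86 Pa

Cross-sectional area A = πD²/4 = π(0.2447)²/4 = 0.04703 m²; mean velocity V = Q/A = 0.02412/0.04703 = 0.5129 m/s.
Reynolds number Re = ρVD/μ = 0.9446 · 0.5129 · 0.2447 / 2.07e-05 = 5727.
Re > 4000 → turbulent. Relative roughness ε/D = 0.000154/0.2447 = 0.000629. Haaland: 1/√f = -1.8 log₁₀[(0.000629/3.7)^1.11 + 6.9/5727] = -1.8 log₁₀[6.55e-05 + 0.0012] = 5.213, so f = 0.0368.
Total minor-loss coefficient ΣK = 2·0.31 = 0.62.
ΔP = [f·L/D + ΣK]·(ρV²/2) = [0.0368·577.3/0.2447 + 0.62]·(0.9446·0.5129²/2) = [86.82 + 0.62]·0.1242 = 10.86 Pa.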